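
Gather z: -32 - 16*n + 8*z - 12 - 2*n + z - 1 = -18*n + 9*z - 45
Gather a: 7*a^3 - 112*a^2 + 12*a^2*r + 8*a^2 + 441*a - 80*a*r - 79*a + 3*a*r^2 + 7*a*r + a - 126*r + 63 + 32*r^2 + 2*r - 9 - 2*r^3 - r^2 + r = 7*a^3 + a^2*(12*r - 104) + a*(3*r^2 - 73*r + 363) - 2*r^3 + 31*r^2 - 123*r + 54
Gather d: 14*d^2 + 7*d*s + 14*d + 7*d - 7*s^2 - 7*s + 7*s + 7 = 14*d^2 + d*(7*s + 21) - 7*s^2 + 7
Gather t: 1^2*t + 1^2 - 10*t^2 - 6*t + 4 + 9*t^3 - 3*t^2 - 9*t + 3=9*t^3 - 13*t^2 - 14*t + 8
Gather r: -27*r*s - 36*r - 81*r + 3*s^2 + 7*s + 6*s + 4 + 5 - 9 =r*(-27*s - 117) + 3*s^2 + 13*s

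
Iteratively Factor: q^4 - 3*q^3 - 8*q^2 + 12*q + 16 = (q + 2)*(q^3 - 5*q^2 + 2*q + 8) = (q - 2)*(q + 2)*(q^2 - 3*q - 4) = (q - 2)*(q + 1)*(q + 2)*(q - 4)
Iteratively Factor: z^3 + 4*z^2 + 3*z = (z + 3)*(z^2 + z) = (z + 1)*(z + 3)*(z)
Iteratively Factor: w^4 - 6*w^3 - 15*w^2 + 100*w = (w + 4)*(w^3 - 10*w^2 + 25*w) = (w - 5)*(w + 4)*(w^2 - 5*w) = w*(w - 5)*(w + 4)*(w - 5)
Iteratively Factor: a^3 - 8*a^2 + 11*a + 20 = (a + 1)*(a^2 - 9*a + 20) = (a - 5)*(a + 1)*(a - 4)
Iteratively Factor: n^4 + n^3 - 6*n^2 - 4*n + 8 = (n - 2)*(n^3 + 3*n^2 - 4) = (n - 2)*(n - 1)*(n^2 + 4*n + 4) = (n - 2)*(n - 1)*(n + 2)*(n + 2)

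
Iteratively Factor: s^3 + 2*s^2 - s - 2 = (s + 2)*(s^2 - 1) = (s - 1)*(s + 2)*(s + 1)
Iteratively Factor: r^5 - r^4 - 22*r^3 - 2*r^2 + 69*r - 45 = (r + 3)*(r^4 - 4*r^3 - 10*r^2 + 28*r - 15) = (r - 1)*(r + 3)*(r^3 - 3*r^2 - 13*r + 15) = (r - 1)^2*(r + 3)*(r^2 - 2*r - 15) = (r - 1)^2*(r + 3)^2*(r - 5)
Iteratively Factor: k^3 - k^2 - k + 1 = (k + 1)*(k^2 - 2*k + 1) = (k - 1)*(k + 1)*(k - 1)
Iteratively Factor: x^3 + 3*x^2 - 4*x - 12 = (x + 2)*(x^2 + x - 6) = (x - 2)*(x + 2)*(x + 3)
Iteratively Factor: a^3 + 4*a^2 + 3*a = (a + 1)*(a^2 + 3*a) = a*(a + 1)*(a + 3)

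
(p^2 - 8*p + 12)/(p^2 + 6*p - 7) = (p^2 - 8*p + 12)/(p^2 + 6*p - 7)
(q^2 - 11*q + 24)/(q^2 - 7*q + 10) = (q^2 - 11*q + 24)/(q^2 - 7*q + 10)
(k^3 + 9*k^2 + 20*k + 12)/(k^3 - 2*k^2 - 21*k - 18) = (k^2 + 8*k + 12)/(k^2 - 3*k - 18)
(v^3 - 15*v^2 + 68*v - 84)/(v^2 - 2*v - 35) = (v^2 - 8*v + 12)/(v + 5)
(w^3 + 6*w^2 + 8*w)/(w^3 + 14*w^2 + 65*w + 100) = w*(w + 2)/(w^2 + 10*w + 25)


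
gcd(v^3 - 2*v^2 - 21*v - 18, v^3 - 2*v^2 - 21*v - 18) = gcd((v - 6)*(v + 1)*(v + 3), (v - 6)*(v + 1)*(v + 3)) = v^3 - 2*v^2 - 21*v - 18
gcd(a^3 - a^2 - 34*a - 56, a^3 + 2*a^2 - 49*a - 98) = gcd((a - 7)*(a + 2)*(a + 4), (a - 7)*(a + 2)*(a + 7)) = a^2 - 5*a - 14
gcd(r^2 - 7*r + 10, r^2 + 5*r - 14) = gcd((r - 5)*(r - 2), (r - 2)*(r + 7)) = r - 2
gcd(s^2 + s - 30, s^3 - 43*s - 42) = s + 6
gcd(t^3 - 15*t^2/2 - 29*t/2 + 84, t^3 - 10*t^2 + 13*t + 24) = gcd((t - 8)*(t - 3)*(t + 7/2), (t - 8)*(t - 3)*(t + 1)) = t^2 - 11*t + 24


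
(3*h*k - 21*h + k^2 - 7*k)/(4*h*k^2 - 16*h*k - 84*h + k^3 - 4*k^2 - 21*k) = (3*h + k)/(4*h*k + 12*h + k^2 + 3*k)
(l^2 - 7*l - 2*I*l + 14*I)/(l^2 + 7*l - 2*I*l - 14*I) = (l - 7)/(l + 7)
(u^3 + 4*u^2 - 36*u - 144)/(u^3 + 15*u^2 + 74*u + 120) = (u - 6)/(u + 5)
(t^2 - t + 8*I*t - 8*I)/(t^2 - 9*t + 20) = (t^2 - t + 8*I*t - 8*I)/(t^2 - 9*t + 20)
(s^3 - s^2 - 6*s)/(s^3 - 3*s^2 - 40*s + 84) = s*(s^2 - s - 6)/(s^3 - 3*s^2 - 40*s + 84)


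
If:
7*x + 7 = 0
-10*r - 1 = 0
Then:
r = -1/10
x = -1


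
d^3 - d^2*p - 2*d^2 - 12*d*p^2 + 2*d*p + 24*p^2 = (d - 2)*(d - 4*p)*(d + 3*p)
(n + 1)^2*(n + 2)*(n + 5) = n^4 + 9*n^3 + 25*n^2 + 27*n + 10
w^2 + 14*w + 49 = (w + 7)^2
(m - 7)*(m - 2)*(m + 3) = m^3 - 6*m^2 - 13*m + 42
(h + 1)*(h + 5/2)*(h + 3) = h^3 + 13*h^2/2 + 13*h + 15/2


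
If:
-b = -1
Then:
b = 1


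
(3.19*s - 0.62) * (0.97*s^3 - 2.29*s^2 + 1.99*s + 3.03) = 3.0943*s^4 - 7.9065*s^3 + 7.7679*s^2 + 8.4319*s - 1.8786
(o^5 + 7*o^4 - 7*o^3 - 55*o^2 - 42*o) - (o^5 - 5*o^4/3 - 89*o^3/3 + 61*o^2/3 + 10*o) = 26*o^4/3 + 68*o^3/3 - 226*o^2/3 - 52*o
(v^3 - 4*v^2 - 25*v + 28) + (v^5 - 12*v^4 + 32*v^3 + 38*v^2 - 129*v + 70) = v^5 - 12*v^4 + 33*v^3 + 34*v^2 - 154*v + 98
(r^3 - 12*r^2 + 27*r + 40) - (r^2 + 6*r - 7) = r^3 - 13*r^2 + 21*r + 47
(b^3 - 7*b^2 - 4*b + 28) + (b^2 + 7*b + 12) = b^3 - 6*b^2 + 3*b + 40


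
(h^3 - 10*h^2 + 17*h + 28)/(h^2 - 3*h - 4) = h - 7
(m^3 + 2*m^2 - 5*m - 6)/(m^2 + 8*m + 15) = (m^2 - m - 2)/(m + 5)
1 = 1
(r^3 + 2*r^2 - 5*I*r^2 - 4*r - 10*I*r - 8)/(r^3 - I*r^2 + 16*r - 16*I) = (r + 2)/(r + 4*I)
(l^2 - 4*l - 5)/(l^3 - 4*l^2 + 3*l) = (l^2 - 4*l - 5)/(l*(l^2 - 4*l + 3))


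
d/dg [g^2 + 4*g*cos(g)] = -4*g*sin(g) + 2*g + 4*cos(g)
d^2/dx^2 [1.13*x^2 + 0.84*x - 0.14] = 2.26000000000000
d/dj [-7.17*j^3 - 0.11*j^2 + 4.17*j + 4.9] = -21.51*j^2 - 0.22*j + 4.17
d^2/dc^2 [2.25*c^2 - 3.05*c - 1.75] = 4.50000000000000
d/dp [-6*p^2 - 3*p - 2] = -12*p - 3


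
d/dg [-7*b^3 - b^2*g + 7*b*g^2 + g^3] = -b^2 + 14*b*g + 3*g^2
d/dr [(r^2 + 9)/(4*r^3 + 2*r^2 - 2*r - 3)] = 2*(-2*r^4 - 55*r^2 - 21*r + 9)/(16*r^6 + 16*r^5 - 12*r^4 - 32*r^3 - 8*r^2 + 12*r + 9)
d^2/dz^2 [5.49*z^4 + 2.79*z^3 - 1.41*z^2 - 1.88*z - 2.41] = 65.88*z^2 + 16.74*z - 2.82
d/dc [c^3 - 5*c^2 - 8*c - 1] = 3*c^2 - 10*c - 8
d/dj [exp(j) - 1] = exp(j)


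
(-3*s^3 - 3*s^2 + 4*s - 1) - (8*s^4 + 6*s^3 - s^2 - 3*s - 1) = -8*s^4 - 9*s^3 - 2*s^2 + 7*s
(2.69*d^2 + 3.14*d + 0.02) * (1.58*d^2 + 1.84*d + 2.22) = 4.2502*d^4 + 9.9108*d^3 + 11.781*d^2 + 7.0076*d + 0.0444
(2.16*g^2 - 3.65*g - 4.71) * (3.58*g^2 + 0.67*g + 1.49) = 7.7328*g^4 - 11.6198*g^3 - 16.0889*g^2 - 8.5942*g - 7.0179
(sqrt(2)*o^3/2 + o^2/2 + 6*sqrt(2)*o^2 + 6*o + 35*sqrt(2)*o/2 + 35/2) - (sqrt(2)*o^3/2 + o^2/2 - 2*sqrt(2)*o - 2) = 6*sqrt(2)*o^2 + 6*o + 39*sqrt(2)*o/2 + 39/2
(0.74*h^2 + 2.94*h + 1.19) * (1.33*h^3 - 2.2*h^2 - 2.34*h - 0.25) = 0.9842*h^5 + 2.2822*h^4 - 6.6169*h^3 - 9.6826*h^2 - 3.5196*h - 0.2975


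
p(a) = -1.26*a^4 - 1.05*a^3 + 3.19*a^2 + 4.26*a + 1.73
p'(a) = -5.04*a^3 - 3.15*a^2 + 6.38*a + 4.26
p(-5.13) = -667.07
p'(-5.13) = 569.06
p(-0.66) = 0.37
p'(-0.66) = 0.13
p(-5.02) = -606.61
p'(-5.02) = 530.44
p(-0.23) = 0.93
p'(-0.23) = 2.69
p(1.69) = 2.69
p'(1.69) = -18.28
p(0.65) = 5.33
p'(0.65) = 5.69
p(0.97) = 6.79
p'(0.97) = 2.88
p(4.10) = -355.59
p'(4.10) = -369.90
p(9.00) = -8733.85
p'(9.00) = -3867.63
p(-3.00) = -56.05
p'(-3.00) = 92.85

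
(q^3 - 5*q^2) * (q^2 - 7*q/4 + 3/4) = q^5 - 27*q^4/4 + 19*q^3/2 - 15*q^2/4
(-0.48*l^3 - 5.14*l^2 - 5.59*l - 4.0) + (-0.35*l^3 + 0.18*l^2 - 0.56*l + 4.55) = -0.83*l^3 - 4.96*l^2 - 6.15*l + 0.55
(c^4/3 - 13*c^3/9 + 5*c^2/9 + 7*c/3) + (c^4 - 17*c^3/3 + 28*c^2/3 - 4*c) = 4*c^4/3 - 64*c^3/9 + 89*c^2/9 - 5*c/3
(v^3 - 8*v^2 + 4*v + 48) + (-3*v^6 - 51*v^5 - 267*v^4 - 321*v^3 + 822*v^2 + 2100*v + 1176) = -3*v^6 - 51*v^5 - 267*v^4 - 320*v^3 + 814*v^2 + 2104*v + 1224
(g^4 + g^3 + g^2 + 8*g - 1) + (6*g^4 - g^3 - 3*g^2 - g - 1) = 7*g^4 - 2*g^2 + 7*g - 2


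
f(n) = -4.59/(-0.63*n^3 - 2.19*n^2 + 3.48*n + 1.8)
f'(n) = -4.59*(1.89*n^2 + 4.38*n - 3.48)/(-0.63*n^3 - 2.19*n^2 + 3.48*n + 1.8)^2 = (-8.6751*n^2 - 20.1042*n + 15.9732)/(0.63*n^3 + 2.19*n^2 - 3.48*n - 1.8)^2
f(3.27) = 0.14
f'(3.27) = -0.14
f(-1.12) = 1.16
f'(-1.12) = 1.76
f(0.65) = -1.55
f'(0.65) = -0.09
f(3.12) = 0.17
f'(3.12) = -0.17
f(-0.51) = 9.96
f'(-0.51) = 112.86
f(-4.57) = -15.93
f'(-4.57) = -882.95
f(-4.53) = 13.48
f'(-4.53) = -611.91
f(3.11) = 0.17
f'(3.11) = -0.17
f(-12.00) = -0.01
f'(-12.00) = -0.00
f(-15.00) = -0.00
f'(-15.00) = -0.00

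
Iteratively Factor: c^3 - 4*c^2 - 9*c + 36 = (c - 3)*(c^2 - c - 12) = (c - 3)*(c + 3)*(c - 4)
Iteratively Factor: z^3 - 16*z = (z - 4)*(z^2 + 4*z) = z*(z - 4)*(z + 4)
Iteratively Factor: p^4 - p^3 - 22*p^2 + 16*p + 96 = (p - 3)*(p^3 + 2*p^2 - 16*p - 32) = (p - 3)*(p + 2)*(p^2 - 16) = (p - 4)*(p - 3)*(p + 2)*(p + 4)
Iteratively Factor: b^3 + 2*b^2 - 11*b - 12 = (b + 4)*(b^2 - 2*b - 3) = (b + 1)*(b + 4)*(b - 3)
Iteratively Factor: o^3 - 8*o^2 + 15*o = (o)*(o^2 - 8*o + 15) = o*(o - 3)*(o - 5)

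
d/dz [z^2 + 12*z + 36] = 2*z + 12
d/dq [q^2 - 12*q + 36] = 2*q - 12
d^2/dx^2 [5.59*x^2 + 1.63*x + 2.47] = 11.1800000000000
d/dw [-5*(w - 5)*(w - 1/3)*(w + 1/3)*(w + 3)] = -20*w^3 + 30*w^2 + 1360*w/9 - 10/9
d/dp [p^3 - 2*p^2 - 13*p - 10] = 3*p^2 - 4*p - 13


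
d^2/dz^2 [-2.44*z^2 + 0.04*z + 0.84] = -4.88000000000000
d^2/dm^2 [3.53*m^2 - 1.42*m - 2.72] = 7.06000000000000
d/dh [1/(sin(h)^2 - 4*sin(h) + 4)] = -2*cos(h)/(sin(h) - 2)^3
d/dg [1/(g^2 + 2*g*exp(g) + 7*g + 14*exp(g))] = (-2*g*exp(g) - 2*g - 16*exp(g) - 7)/(g^2 + 2*g*exp(g) + 7*g + 14*exp(g))^2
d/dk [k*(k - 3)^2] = 3*(k - 3)*(k - 1)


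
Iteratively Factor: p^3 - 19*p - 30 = (p - 5)*(p^2 + 5*p + 6) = (p - 5)*(p + 2)*(p + 3)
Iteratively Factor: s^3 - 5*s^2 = (s - 5)*(s^2) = s*(s - 5)*(s)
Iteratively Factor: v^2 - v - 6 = (v + 2)*(v - 3)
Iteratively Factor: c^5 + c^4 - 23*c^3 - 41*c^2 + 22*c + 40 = (c + 1)*(c^4 - 23*c^2 - 18*c + 40) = (c - 5)*(c + 1)*(c^3 + 5*c^2 + 2*c - 8) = (c - 5)*(c - 1)*(c + 1)*(c^2 + 6*c + 8) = (c - 5)*(c - 1)*(c + 1)*(c + 2)*(c + 4)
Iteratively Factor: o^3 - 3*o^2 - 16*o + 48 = (o - 3)*(o^2 - 16) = (o - 3)*(o + 4)*(o - 4)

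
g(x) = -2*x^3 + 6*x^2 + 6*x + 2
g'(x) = -6*x^2 + 12*x + 6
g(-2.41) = 50.38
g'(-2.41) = -57.77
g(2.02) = 22.12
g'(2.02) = 5.76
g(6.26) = -215.94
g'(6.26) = -154.01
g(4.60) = -38.11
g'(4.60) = -65.76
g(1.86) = 21.05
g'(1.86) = 7.56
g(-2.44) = 52.14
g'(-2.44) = -59.00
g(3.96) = -4.35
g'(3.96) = -40.57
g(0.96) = 11.52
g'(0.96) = 11.99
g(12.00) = -2518.00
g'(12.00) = -714.00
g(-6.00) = 614.00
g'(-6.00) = -282.00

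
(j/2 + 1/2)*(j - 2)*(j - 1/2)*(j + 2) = j^4/2 + j^3/4 - 9*j^2/4 - j + 1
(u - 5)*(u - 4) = u^2 - 9*u + 20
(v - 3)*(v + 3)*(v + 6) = v^3 + 6*v^2 - 9*v - 54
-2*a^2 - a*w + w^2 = (-2*a + w)*(a + w)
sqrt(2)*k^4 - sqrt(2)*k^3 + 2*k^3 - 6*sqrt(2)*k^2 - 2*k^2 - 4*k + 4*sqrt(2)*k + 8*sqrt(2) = (k - 2)*(k - sqrt(2))*(k + 2*sqrt(2))*(sqrt(2)*k + sqrt(2))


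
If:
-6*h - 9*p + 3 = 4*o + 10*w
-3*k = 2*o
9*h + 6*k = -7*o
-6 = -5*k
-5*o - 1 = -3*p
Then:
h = 3/5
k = 6/5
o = -9/5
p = -8/3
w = 153/50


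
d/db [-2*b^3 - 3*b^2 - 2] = 6*b*(-b - 1)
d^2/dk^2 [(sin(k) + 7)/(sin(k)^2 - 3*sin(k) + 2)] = (-sin(k)^4 - 32*sin(k)^3 + 45*sin(k)^2 + 74*sin(k) - 110)/((sin(k) - 2)^3*(sin(k) - 1)^2)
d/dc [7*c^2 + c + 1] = 14*c + 1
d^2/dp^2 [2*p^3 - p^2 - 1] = 12*p - 2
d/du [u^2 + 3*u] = 2*u + 3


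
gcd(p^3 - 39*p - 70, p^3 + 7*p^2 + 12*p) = 1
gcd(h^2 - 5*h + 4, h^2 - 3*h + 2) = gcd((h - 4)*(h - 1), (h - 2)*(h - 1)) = h - 1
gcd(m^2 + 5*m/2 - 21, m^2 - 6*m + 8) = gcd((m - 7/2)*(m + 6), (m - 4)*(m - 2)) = 1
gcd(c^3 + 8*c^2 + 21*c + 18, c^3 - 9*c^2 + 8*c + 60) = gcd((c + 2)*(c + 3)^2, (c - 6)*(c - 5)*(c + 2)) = c + 2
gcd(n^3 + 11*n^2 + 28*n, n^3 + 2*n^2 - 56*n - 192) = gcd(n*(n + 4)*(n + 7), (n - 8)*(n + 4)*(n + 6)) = n + 4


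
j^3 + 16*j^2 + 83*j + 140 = (j + 4)*(j + 5)*(j + 7)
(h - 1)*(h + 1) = h^2 - 1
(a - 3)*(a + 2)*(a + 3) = a^3 + 2*a^2 - 9*a - 18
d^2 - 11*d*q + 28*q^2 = (d - 7*q)*(d - 4*q)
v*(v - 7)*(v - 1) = v^3 - 8*v^2 + 7*v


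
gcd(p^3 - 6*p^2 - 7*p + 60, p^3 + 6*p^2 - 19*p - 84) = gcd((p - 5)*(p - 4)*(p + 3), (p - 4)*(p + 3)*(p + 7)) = p^2 - p - 12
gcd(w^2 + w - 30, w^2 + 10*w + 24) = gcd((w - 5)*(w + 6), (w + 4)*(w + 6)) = w + 6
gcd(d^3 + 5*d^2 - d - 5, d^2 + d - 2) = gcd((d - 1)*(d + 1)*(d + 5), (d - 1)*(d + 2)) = d - 1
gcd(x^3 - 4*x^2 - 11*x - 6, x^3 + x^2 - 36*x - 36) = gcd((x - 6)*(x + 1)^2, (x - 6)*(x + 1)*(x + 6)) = x^2 - 5*x - 6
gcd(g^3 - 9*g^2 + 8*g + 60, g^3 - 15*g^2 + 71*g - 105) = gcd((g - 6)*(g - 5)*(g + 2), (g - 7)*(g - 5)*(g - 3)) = g - 5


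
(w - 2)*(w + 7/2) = w^2 + 3*w/2 - 7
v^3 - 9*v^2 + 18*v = v*(v - 6)*(v - 3)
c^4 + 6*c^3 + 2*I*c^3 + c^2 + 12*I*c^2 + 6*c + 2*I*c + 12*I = (c + 6)*(c - I)*(c + I)*(c + 2*I)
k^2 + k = k*(k + 1)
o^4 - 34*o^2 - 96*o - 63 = (o - 7)*(o + 1)*(o + 3)^2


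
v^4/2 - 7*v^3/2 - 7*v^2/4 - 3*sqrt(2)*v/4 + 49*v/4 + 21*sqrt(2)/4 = (v/2 + sqrt(2)/2)*(v - 7)*(v - 3*sqrt(2)/2)*(v + sqrt(2)/2)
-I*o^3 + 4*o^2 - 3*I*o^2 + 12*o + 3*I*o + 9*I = (o + 3)*(o + 3*I)*(-I*o + 1)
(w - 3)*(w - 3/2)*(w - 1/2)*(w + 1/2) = w^4 - 9*w^3/2 + 17*w^2/4 + 9*w/8 - 9/8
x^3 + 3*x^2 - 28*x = x*(x - 4)*(x + 7)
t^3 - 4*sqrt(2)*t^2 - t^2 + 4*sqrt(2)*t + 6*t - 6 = (t - 1)*(t - 3*sqrt(2))*(t - sqrt(2))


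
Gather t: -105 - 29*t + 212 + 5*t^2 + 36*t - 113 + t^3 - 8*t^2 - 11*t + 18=t^3 - 3*t^2 - 4*t + 12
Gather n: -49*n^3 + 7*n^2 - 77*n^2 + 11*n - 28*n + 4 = -49*n^3 - 70*n^2 - 17*n + 4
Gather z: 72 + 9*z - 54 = 9*z + 18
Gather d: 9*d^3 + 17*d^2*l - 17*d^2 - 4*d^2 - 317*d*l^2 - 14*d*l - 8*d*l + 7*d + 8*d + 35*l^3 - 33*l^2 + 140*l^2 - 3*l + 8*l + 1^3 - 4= 9*d^3 + d^2*(17*l - 21) + d*(-317*l^2 - 22*l + 15) + 35*l^3 + 107*l^2 + 5*l - 3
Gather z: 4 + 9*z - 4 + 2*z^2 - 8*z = 2*z^2 + z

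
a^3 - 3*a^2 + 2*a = a*(a - 2)*(a - 1)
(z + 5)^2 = z^2 + 10*z + 25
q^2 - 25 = (q - 5)*(q + 5)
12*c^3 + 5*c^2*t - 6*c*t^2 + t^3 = (-4*c + t)*(-3*c + t)*(c + t)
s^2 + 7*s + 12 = (s + 3)*(s + 4)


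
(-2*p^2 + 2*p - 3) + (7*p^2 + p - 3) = 5*p^2 + 3*p - 6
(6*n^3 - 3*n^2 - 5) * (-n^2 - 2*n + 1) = -6*n^5 - 9*n^4 + 12*n^3 + 2*n^2 + 10*n - 5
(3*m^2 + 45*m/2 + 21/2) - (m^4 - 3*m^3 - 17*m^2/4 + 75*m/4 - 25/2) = -m^4 + 3*m^3 + 29*m^2/4 + 15*m/4 + 23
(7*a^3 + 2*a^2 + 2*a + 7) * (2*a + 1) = 14*a^4 + 11*a^3 + 6*a^2 + 16*a + 7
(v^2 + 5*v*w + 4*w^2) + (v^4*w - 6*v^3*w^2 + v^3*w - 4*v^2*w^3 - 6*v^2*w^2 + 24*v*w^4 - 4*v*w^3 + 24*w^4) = v^4*w - 6*v^3*w^2 + v^3*w - 4*v^2*w^3 - 6*v^2*w^2 + v^2 + 24*v*w^4 - 4*v*w^3 + 5*v*w + 24*w^4 + 4*w^2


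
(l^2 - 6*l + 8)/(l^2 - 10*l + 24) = (l - 2)/(l - 6)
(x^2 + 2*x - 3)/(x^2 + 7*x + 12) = (x - 1)/(x + 4)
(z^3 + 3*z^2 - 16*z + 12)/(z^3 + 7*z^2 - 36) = (z - 1)/(z + 3)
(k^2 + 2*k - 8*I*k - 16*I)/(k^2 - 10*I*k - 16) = (k + 2)/(k - 2*I)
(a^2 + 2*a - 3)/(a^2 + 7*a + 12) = (a - 1)/(a + 4)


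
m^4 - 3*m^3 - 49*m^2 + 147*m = m*(m - 7)*(m - 3)*(m + 7)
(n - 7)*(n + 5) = n^2 - 2*n - 35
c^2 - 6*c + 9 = (c - 3)^2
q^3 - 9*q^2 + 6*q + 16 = (q - 8)*(q - 2)*(q + 1)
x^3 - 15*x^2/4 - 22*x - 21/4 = (x - 7)*(x + 1/4)*(x + 3)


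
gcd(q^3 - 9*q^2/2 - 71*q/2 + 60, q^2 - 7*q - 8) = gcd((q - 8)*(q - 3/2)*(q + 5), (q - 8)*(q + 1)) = q - 8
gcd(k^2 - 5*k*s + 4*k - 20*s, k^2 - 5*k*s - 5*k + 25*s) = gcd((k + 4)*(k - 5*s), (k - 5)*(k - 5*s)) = -k + 5*s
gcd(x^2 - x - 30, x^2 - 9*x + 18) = x - 6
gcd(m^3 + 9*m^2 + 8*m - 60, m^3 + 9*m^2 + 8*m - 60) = m^3 + 9*m^2 + 8*m - 60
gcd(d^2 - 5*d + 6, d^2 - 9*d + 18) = d - 3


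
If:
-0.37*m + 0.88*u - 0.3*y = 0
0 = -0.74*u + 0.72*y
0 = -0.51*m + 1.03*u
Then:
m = 0.00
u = 0.00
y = 0.00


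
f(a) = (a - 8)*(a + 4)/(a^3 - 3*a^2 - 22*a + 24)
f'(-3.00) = -0.08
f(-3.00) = -0.31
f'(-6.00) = -0.03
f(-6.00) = -0.17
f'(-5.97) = -0.03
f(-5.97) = -0.17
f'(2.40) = -0.68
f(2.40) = 1.11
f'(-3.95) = -0.05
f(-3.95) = -0.24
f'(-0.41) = -0.69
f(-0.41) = -0.93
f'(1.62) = -3.62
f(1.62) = 2.35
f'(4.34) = 0.02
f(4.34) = 0.66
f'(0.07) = -1.61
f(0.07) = -1.44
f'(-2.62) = -0.10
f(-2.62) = -0.34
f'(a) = (a - 8)*(a + 4)*(-3*a^2 + 6*a + 22)/(a^3 - 3*a^2 - 22*a + 24)^2 + (a - 8)/(a^3 - 3*a^2 - 22*a + 24) + (a + 4)/(a^3 - 3*a^2 - 22*a + 24)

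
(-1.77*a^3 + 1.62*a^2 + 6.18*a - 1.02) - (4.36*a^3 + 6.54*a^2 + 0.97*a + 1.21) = -6.13*a^3 - 4.92*a^2 + 5.21*a - 2.23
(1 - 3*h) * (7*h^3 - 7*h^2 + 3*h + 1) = -21*h^4 + 28*h^3 - 16*h^2 + 1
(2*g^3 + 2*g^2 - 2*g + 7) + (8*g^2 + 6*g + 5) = 2*g^3 + 10*g^2 + 4*g + 12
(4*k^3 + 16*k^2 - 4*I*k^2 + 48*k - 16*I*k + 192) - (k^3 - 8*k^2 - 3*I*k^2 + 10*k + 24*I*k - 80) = 3*k^3 + 24*k^2 - I*k^2 + 38*k - 40*I*k + 272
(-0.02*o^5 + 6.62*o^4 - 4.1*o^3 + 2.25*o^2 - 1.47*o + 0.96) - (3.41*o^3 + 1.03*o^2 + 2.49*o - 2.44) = -0.02*o^5 + 6.62*o^4 - 7.51*o^3 + 1.22*o^2 - 3.96*o + 3.4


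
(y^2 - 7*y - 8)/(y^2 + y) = (y - 8)/y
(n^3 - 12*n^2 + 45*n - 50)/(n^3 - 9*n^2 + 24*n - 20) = (n - 5)/(n - 2)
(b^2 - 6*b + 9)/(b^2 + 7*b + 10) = (b^2 - 6*b + 9)/(b^2 + 7*b + 10)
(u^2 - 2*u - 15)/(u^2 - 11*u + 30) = (u + 3)/(u - 6)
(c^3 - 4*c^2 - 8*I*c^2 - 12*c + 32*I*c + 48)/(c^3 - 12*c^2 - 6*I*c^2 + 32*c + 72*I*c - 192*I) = (c - 2*I)/(c - 8)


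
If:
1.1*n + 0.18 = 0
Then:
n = -0.16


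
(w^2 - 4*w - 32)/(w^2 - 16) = (w - 8)/(w - 4)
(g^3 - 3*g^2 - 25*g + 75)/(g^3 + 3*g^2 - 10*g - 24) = (g^2 - 25)/(g^2 + 6*g + 8)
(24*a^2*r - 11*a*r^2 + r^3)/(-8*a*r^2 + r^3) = (-3*a + r)/r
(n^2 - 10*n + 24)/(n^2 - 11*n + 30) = (n - 4)/(n - 5)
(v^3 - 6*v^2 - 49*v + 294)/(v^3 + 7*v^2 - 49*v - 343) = (v - 6)/(v + 7)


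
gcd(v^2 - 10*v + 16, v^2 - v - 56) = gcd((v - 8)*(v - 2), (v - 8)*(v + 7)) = v - 8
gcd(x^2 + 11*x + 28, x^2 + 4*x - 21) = x + 7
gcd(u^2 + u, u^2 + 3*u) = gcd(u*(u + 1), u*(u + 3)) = u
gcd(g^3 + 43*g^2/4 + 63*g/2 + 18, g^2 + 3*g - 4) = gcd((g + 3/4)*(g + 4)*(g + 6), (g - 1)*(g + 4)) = g + 4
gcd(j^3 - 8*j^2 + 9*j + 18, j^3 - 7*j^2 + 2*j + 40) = 1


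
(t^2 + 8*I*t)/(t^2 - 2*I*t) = (t + 8*I)/(t - 2*I)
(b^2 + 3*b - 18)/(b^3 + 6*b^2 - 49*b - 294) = (b - 3)/(b^2 - 49)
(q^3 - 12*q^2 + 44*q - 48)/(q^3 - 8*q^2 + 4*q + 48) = (q - 2)/(q + 2)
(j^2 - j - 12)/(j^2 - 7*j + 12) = (j + 3)/(j - 3)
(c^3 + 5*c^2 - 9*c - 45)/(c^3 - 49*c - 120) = (c - 3)/(c - 8)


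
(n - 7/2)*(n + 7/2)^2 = n^3 + 7*n^2/2 - 49*n/4 - 343/8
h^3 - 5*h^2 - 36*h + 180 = (h - 6)*(h - 5)*(h + 6)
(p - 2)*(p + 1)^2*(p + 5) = p^4 + 5*p^3 - 3*p^2 - 17*p - 10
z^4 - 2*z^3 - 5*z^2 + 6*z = z*(z - 3)*(z - 1)*(z + 2)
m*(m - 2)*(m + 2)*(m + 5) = m^4 + 5*m^3 - 4*m^2 - 20*m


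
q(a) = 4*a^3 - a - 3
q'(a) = 12*a^2 - 1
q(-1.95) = -30.71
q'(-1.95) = 44.63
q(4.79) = 431.82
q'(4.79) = 274.33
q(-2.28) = -48.13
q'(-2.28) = 61.38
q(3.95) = 239.57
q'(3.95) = 186.23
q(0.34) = -3.18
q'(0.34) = 0.39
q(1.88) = 21.70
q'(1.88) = 41.41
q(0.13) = -3.12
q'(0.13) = -0.80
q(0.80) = -1.75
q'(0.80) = 6.68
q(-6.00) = -861.00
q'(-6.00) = 431.00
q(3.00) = 102.00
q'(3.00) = 107.00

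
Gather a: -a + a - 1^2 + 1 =0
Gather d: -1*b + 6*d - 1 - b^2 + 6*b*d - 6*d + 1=-b^2 + 6*b*d - b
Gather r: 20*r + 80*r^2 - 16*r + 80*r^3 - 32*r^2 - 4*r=80*r^3 + 48*r^2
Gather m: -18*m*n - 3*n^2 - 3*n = -18*m*n - 3*n^2 - 3*n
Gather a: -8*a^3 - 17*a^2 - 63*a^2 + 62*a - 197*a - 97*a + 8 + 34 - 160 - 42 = -8*a^3 - 80*a^2 - 232*a - 160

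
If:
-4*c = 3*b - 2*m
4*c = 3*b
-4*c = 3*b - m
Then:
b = 0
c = 0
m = 0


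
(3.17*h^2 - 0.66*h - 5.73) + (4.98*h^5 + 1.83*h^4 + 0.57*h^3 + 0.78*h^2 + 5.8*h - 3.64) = 4.98*h^5 + 1.83*h^4 + 0.57*h^3 + 3.95*h^2 + 5.14*h - 9.37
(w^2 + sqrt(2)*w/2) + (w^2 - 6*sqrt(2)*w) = 2*w^2 - 11*sqrt(2)*w/2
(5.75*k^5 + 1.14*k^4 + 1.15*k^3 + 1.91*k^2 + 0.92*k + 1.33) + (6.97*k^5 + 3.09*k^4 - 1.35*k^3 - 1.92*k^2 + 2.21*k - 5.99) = 12.72*k^5 + 4.23*k^4 - 0.2*k^3 - 0.01*k^2 + 3.13*k - 4.66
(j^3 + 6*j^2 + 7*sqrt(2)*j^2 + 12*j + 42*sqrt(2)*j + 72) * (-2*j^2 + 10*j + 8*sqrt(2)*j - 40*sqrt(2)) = -2*j^5 - 6*sqrt(2)*j^4 - 2*j^4 - 6*sqrt(2)*j^3 + 148*j^3 + 88*j^2 + 276*sqrt(2)*j^2 - 2640*j + 96*sqrt(2)*j - 2880*sqrt(2)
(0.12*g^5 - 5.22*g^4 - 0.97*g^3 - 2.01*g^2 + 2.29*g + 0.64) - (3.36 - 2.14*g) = 0.12*g^5 - 5.22*g^4 - 0.97*g^3 - 2.01*g^2 + 4.43*g - 2.72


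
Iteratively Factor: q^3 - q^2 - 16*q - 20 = (q - 5)*(q^2 + 4*q + 4) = (q - 5)*(q + 2)*(q + 2)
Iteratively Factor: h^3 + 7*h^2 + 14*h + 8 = (h + 2)*(h^2 + 5*h + 4) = (h + 1)*(h + 2)*(h + 4)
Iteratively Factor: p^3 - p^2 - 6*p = (p)*(p^2 - p - 6) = p*(p - 3)*(p + 2)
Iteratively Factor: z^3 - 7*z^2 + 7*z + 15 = (z + 1)*(z^2 - 8*z + 15) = (z - 5)*(z + 1)*(z - 3)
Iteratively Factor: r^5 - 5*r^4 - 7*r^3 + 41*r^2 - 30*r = (r - 5)*(r^4 - 7*r^2 + 6*r) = r*(r - 5)*(r^3 - 7*r + 6) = r*(r - 5)*(r - 2)*(r^2 + 2*r - 3) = r*(r - 5)*(r - 2)*(r - 1)*(r + 3)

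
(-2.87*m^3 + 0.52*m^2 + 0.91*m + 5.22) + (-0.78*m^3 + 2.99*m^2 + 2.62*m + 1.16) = -3.65*m^3 + 3.51*m^2 + 3.53*m + 6.38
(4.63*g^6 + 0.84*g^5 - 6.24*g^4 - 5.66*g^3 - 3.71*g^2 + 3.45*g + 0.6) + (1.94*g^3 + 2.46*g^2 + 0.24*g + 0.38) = 4.63*g^6 + 0.84*g^5 - 6.24*g^4 - 3.72*g^3 - 1.25*g^2 + 3.69*g + 0.98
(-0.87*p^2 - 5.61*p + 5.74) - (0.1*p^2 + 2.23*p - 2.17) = -0.97*p^2 - 7.84*p + 7.91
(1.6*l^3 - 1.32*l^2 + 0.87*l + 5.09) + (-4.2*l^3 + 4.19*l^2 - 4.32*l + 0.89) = -2.6*l^3 + 2.87*l^2 - 3.45*l + 5.98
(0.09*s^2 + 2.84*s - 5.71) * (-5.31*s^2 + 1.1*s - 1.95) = -0.4779*s^4 - 14.9814*s^3 + 33.2686*s^2 - 11.819*s + 11.1345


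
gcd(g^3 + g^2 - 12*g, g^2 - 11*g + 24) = g - 3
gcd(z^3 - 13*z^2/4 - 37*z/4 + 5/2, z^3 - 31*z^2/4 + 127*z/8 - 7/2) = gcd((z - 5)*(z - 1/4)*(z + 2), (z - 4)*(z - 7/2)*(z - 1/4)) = z - 1/4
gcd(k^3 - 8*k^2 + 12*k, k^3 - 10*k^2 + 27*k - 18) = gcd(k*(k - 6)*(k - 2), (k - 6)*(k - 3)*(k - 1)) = k - 6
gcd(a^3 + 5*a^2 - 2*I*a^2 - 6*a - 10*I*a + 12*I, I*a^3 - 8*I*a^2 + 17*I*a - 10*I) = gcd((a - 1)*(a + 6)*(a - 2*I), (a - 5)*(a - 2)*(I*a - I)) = a - 1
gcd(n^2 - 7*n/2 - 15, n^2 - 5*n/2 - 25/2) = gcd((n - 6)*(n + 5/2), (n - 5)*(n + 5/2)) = n + 5/2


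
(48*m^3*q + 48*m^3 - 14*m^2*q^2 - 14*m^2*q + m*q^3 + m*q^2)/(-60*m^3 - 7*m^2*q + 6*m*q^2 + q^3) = m*(-48*m^2*q - 48*m^2 + 14*m*q^2 + 14*m*q - q^3 - q^2)/(60*m^3 + 7*m^2*q - 6*m*q^2 - q^3)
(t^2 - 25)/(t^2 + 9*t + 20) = (t - 5)/(t + 4)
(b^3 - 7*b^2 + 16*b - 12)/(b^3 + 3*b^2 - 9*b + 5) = (b^3 - 7*b^2 + 16*b - 12)/(b^3 + 3*b^2 - 9*b + 5)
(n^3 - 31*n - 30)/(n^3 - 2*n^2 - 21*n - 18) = (n + 5)/(n + 3)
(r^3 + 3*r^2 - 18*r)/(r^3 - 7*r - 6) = r*(r + 6)/(r^2 + 3*r + 2)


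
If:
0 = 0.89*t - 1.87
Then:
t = 2.10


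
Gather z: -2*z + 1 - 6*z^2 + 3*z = -6*z^2 + z + 1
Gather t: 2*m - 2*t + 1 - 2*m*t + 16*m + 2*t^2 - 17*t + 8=18*m + 2*t^2 + t*(-2*m - 19) + 9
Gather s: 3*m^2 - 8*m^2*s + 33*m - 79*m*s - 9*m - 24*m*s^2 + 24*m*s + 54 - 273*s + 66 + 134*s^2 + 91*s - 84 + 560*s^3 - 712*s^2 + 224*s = 3*m^2 + 24*m + 560*s^3 + s^2*(-24*m - 578) + s*(-8*m^2 - 55*m + 42) + 36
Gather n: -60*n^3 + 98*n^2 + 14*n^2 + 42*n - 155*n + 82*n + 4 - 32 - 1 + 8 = -60*n^3 + 112*n^2 - 31*n - 21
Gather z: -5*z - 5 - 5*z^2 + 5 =-5*z^2 - 5*z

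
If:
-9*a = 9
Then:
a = -1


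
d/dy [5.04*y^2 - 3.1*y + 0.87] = 10.08*y - 3.1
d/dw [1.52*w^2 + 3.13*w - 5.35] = 3.04*w + 3.13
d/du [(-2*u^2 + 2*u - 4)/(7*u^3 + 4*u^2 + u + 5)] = 2*(7*u^4 - 14*u^3 + 37*u^2 + 6*u + 7)/(49*u^6 + 56*u^5 + 30*u^4 + 78*u^3 + 41*u^2 + 10*u + 25)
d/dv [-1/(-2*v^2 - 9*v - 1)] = (-4*v - 9)/(2*v^2 + 9*v + 1)^2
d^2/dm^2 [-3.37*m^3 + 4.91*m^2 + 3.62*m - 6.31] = 9.82 - 20.22*m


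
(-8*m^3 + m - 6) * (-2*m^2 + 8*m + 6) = 16*m^5 - 64*m^4 - 50*m^3 + 20*m^2 - 42*m - 36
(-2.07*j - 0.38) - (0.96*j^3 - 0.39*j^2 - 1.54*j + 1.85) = -0.96*j^3 + 0.39*j^2 - 0.53*j - 2.23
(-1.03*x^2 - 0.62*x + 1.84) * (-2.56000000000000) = 2.6368*x^2 + 1.5872*x - 4.7104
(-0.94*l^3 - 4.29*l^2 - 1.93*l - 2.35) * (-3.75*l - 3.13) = 3.525*l^4 + 19.0297*l^3 + 20.6652*l^2 + 14.8534*l + 7.3555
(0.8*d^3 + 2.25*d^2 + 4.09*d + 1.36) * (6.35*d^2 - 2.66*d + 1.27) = 5.08*d^5 + 12.1595*d^4 + 21.0025*d^3 + 0.614100000000001*d^2 + 1.5767*d + 1.7272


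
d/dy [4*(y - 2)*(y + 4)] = 8*y + 8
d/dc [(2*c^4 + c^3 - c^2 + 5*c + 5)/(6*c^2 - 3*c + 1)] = 2*(12*c^5 - 6*c^4 + c^3 - 12*c^2 - 31*c + 10)/(36*c^4 - 36*c^3 + 21*c^2 - 6*c + 1)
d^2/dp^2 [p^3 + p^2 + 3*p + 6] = 6*p + 2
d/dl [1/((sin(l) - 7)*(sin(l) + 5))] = 2*(1 - sin(l))*cos(l)/((sin(l) - 7)^2*(sin(l) + 5)^2)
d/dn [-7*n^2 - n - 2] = -14*n - 1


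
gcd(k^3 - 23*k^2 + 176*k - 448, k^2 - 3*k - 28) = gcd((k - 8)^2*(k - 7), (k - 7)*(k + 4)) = k - 7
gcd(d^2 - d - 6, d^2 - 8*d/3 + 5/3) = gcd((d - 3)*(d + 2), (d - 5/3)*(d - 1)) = 1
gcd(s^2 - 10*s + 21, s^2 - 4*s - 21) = s - 7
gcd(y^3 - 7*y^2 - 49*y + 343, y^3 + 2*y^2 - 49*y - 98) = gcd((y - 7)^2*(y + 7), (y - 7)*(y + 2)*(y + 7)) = y^2 - 49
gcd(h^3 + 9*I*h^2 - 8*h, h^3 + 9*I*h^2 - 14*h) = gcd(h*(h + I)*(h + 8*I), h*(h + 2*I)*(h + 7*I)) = h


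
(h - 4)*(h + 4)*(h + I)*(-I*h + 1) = -I*h^4 + 2*h^3 + 17*I*h^2 - 32*h - 16*I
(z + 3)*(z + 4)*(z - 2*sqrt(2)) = z^3 - 2*sqrt(2)*z^2 + 7*z^2 - 14*sqrt(2)*z + 12*z - 24*sqrt(2)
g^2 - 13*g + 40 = (g - 8)*(g - 5)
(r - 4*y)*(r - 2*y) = r^2 - 6*r*y + 8*y^2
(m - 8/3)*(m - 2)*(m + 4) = m^3 - 2*m^2/3 - 40*m/3 + 64/3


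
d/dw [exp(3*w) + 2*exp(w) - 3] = (3*exp(2*w) + 2)*exp(w)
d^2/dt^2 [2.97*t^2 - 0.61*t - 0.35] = 5.94000000000000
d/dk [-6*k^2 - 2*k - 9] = -12*k - 2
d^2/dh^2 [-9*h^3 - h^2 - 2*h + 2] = -54*h - 2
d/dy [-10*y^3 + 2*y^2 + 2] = 2*y*(2 - 15*y)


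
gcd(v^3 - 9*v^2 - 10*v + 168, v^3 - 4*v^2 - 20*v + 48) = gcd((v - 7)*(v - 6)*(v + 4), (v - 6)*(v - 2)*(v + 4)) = v^2 - 2*v - 24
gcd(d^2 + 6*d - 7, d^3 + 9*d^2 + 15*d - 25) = d - 1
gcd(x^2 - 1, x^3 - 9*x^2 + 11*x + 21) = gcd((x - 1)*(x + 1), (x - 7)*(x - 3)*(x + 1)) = x + 1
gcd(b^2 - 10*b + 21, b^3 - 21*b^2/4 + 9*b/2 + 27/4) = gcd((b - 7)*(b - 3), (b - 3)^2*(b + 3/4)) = b - 3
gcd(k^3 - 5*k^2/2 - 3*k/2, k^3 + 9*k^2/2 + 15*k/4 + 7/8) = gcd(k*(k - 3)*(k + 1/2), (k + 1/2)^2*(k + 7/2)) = k + 1/2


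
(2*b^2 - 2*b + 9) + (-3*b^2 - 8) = -b^2 - 2*b + 1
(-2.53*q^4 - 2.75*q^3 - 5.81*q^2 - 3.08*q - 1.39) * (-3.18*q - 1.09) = 8.0454*q^5 + 11.5027*q^4 + 21.4733*q^3 + 16.1273*q^2 + 7.7774*q + 1.5151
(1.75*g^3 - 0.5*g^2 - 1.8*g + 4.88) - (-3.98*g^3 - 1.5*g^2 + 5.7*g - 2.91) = 5.73*g^3 + 1.0*g^2 - 7.5*g + 7.79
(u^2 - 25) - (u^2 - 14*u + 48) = 14*u - 73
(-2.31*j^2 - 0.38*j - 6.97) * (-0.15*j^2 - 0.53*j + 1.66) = 0.3465*j^4 + 1.2813*j^3 - 2.5877*j^2 + 3.0633*j - 11.5702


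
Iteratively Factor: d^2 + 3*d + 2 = (d + 2)*(d + 1)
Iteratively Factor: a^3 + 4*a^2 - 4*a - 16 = (a + 4)*(a^2 - 4) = (a - 2)*(a + 4)*(a + 2)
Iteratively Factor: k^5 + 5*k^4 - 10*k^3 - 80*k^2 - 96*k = (k - 4)*(k^4 + 9*k^3 + 26*k^2 + 24*k) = (k - 4)*(k + 3)*(k^3 + 6*k^2 + 8*k) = k*(k - 4)*(k + 3)*(k^2 + 6*k + 8) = k*(k - 4)*(k + 2)*(k + 3)*(k + 4)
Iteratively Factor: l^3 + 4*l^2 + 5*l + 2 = (l + 1)*(l^2 + 3*l + 2) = (l + 1)^2*(l + 2)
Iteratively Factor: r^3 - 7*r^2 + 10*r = (r)*(r^2 - 7*r + 10) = r*(r - 2)*(r - 5)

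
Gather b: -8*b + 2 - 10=-8*b - 8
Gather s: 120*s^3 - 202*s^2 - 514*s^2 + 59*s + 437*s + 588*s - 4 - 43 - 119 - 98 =120*s^3 - 716*s^2 + 1084*s - 264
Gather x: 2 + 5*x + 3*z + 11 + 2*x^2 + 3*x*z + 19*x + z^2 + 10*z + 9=2*x^2 + x*(3*z + 24) + z^2 + 13*z + 22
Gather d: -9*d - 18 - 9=-9*d - 27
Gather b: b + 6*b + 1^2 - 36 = 7*b - 35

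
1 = 1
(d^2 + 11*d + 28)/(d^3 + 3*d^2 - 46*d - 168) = (d + 7)/(d^2 - d - 42)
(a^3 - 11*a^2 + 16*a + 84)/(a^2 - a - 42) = (a^2 - 4*a - 12)/(a + 6)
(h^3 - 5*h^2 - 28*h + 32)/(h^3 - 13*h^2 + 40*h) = (h^2 + 3*h - 4)/(h*(h - 5))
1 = 1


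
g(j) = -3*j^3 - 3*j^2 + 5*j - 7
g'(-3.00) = -58.00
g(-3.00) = 32.00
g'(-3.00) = -58.00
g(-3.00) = 32.00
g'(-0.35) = 6.00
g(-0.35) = -8.99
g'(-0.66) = 5.04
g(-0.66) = -10.74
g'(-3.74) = -98.45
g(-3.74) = 89.28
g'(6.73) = -443.02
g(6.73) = -1023.69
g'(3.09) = -99.47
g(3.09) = -108.71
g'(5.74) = -325.97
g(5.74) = -644.50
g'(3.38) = -118.10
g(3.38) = -140.22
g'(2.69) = -76.26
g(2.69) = -73.65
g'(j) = -9*j^2 - 6*j + 5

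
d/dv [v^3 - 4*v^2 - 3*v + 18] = 3*v^2 - 8*v - 3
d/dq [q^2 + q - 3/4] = 2*q + 1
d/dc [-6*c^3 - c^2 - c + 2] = -18*c^2 - 2*c - 1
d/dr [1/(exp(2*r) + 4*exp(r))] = 2*(-exp(r) - 2)*exp(-r)/(exp(r) + 4)^2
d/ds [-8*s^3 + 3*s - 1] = 3 - 24*s^2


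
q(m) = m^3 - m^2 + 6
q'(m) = 3*m^2 - 2*m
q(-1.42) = 1.12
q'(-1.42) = 8.89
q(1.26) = 6.41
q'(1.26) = 2.24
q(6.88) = 284.33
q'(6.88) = 128.24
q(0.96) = 5.96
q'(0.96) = 0.84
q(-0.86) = 4.62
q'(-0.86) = 3.94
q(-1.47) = 0.66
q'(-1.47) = 9.42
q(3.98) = 53.20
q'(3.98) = 39.56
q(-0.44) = 5.72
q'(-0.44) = 1.46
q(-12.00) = -1866.00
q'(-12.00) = 456.00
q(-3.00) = -30.00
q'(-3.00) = 33.00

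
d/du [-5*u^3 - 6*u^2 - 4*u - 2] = -15*u^2 - 12*u - 4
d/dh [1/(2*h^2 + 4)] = -h/(h^2 + 2)^2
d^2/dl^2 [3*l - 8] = 0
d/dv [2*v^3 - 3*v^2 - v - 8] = 6*v^2 - 6*v - 1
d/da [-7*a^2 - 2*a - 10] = -14*a - 2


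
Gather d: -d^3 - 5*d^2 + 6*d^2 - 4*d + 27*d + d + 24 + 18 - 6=-d^3 + d^2 + 24*d + 36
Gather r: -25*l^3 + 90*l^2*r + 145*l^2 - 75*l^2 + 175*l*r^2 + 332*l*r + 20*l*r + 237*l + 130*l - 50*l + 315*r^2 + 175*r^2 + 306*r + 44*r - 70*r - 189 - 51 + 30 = -25*l^3 + 70*l^2 + 317*l + r^2*(175*l + 490) + r*(90*l^2 + 352*l + 280) - 210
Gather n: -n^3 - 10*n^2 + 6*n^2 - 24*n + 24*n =-n^3 - 4*n^2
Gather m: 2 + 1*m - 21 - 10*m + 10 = -9*m - 9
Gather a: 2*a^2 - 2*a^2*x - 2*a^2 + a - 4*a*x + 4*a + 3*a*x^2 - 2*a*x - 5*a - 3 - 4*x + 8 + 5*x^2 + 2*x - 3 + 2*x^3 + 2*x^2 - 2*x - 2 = -2*a^2*x + a*(3*x^2 - 6*x) + 2*x^3 + 7*x^2 - 4*x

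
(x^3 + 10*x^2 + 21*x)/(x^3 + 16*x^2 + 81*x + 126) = x/(x + 6)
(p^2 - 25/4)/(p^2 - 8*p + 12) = (p^2 - 25/4)/(p^2 - 8*p + 12)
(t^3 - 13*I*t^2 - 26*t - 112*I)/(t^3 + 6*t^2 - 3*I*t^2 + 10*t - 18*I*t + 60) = (t^2 - 15*I*t - 56)/(t^2 + t*(6 - 5*I) - 30*I)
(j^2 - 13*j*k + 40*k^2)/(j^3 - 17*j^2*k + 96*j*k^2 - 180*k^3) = (j - 8*k)/(j^2 - 12*j*k + 36*k^2)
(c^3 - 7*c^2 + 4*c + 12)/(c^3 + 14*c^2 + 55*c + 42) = (c^2 - 8*c + 12)/(c^2 + 13*c + 42)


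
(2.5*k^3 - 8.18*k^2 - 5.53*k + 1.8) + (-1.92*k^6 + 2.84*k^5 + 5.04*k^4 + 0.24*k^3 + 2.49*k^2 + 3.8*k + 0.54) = -1.92*k^6 + 2.84*k^5 + 5.04*k^4 + 2.74*k^3 - 5.69*k^2 - 1.73*k + 2.34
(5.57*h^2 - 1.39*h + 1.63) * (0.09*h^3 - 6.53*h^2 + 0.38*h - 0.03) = 0.5013*h^5 - 36.4972*h^4 + 11.34*h^3 - 11.3392*h^2 + 0.6611*h - 0.0489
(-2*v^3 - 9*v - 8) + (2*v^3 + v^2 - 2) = v^2 - 9*v - 10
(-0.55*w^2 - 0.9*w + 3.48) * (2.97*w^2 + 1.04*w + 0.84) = -1.6335*w^4 - 3.245*w^3 + 8.9376*w^2 + 2.8632*w + 2.9232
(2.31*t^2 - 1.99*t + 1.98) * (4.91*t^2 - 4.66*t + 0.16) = 11.3421*t^4 - 20.5355*t^3 + 19.3648*t^2 - 9.5452*t + 0.3168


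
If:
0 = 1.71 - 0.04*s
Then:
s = 42.75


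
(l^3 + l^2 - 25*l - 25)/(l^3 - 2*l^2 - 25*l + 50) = (l + 1)/(l - 2)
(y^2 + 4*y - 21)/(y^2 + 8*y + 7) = (y - 3)/(y + 1)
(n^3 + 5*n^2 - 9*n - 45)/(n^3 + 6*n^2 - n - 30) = (n - 3)/(n - 2)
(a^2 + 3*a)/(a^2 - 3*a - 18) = a/(a - 6)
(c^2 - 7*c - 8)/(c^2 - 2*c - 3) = (c - 8)/(c - 3)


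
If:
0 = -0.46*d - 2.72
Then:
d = -5.91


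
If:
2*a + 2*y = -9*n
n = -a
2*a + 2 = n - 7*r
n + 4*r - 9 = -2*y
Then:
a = 71/30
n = -71/30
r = -13/10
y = 497/60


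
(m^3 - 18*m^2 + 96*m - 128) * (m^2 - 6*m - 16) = m^5 - 24*m^4 + 188*m^3 - 416*m^2 - 768*m + 2048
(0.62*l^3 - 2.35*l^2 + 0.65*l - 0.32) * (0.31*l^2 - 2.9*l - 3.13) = 0.1922*l^5 - 2.5265*l^4 + 5.0759*l^3 + 5.3713*l^2 - 1.1065*l + 1.0016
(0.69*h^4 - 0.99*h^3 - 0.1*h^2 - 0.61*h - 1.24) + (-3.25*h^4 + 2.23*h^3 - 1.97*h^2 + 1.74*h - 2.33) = -2.56*h^4 + 1.24*h^3 - 2.07*h^2 + 1.13*h - 3.57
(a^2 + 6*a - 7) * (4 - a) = -a^3 - 2*a^2 + 31*a - 28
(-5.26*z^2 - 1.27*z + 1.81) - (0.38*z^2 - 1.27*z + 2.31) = -5.64*z^2 - 0.5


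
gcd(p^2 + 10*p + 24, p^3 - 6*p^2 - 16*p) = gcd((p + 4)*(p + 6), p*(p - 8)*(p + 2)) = 1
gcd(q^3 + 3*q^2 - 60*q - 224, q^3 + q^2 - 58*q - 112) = q^2 - q - 56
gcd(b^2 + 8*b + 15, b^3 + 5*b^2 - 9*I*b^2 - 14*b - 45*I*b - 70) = b + 5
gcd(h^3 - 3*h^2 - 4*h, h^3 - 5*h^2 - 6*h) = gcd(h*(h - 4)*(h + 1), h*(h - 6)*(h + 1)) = h^2 + h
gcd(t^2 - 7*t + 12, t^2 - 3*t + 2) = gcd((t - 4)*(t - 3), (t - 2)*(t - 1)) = 1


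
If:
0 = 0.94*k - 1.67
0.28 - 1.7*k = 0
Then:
No Solution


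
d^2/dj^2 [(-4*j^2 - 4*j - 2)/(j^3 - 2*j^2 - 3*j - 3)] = 4*(-2*j^6 - 6*j^5 - 12*j^4 - 28*j^3 - 3*j^2 + 9*j - 3)/(j^9 - 6*j^8 + 3*j^7 + 19*j^6 + 27*j^5 - 36*j^4 - 108*j^3 - 135*j^2 - 81*j - 27)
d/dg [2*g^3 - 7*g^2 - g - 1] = 6*g^2 - 14*g - 1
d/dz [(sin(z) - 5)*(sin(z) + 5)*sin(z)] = (3*sin(z)^2 - 25)*cos(z)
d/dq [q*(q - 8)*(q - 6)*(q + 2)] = 4*q^3 - 36*q^2 + 40*q + 96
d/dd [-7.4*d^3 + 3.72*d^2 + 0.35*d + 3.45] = -22.2*d^2 + 7.44*d + 0.35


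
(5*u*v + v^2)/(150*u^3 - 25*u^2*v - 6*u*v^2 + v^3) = v/(30*u^2 - 11*u*v + v^2)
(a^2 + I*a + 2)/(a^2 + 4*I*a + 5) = (a + 2*I)/(a + 5*I)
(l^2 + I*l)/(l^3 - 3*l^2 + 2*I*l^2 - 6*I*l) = (l + I)/(l^2 + l*(-3 + 2*I) - 6*I)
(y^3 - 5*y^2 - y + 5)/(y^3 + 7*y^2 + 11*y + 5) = (y^2 - 6*y + 5)/(y^2 + 6*y + 5)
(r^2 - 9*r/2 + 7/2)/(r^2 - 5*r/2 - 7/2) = (r - 1)/(r + 1)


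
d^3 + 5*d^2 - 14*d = d*(d - 2)*(d + 7)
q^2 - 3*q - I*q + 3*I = (q - 3)*(q - I)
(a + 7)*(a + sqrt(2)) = a^2 + sqrt(2)*a + 7*a + 7*sqrt(2)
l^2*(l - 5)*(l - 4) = l^4 - 9*l^3 + 20*l^2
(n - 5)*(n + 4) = n^2 - n - 20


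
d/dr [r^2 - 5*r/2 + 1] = 2*r - 5/2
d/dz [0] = 0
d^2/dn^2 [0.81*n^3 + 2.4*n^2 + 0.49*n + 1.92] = 4.86*n + 4.8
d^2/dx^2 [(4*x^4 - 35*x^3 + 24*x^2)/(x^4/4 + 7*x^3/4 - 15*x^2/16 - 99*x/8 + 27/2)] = 384*(-21*x^7 - 24*x^6 + 408*x^5 - 2888*x^4 - 12543*x^3 + 7452*x^2 - 31536*x + 10368)/(16*x^10 + 384*x^9 + 3288*x^8 + 9592*x^7 - 17439*x^6 - 131490*x^5 - 6156*x^4 + 674568*x^3 - 23328*x^2 - 1586304*x + 1119744)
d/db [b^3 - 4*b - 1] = 3*b^2 - 4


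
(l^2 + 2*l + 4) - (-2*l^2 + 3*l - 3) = 3*l^2 - l + 7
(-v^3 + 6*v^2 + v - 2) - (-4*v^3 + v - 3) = 3*v^3 + 6*v^2 + 1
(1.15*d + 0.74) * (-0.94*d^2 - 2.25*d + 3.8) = -1.081*d^3 - 3.2831*d^2 + 2.705*d + 2.812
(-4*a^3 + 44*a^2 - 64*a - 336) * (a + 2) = -4*a^4 + 36*a^3 + 24*a^2 - 464*a - 672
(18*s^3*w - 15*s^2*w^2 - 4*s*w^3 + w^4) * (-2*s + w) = -36*s^4*w + 48*s^3*w^2 - 7*s^2*w^3 - 6*s*w^4 + w^5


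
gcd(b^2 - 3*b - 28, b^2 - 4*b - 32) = b + 4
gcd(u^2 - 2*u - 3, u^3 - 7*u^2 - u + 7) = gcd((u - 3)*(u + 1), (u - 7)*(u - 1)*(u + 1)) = u + 1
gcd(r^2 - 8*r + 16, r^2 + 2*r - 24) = r - 4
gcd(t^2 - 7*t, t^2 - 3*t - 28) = t - 7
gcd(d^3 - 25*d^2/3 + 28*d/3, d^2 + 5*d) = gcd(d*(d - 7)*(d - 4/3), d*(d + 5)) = d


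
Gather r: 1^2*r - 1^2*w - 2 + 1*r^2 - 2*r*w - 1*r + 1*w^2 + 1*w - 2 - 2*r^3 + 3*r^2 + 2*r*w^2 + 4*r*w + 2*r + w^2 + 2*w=-2*r^3 + 4*r^2 + r*(2*w^2 + 2*w + 2) + 2*w^2 + 2*w - 4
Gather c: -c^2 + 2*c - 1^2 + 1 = -c^2 + 2*c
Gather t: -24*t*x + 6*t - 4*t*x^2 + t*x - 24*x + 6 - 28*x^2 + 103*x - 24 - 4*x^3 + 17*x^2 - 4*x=t*(-4*x^2 - 23*x + 6) - 4*x^3 - 11*x^2 + 75*x - 18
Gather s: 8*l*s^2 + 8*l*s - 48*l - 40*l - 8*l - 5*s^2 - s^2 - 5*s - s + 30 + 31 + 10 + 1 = -96*l + s^2*(8*l - 6) + s*(8*l - 6) + 72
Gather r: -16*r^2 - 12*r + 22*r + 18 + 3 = -16*r^2 + 10*r + 21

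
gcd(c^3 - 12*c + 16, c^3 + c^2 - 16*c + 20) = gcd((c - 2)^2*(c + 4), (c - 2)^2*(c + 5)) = c^2 - 4*c + 4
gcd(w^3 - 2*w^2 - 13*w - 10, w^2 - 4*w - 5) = w^2 - 4*w - 5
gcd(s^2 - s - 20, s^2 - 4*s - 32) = s + 4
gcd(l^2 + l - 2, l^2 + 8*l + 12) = l + 2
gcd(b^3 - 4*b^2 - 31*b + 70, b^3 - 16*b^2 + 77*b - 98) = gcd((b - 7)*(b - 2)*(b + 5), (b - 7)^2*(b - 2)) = b^2 - 9*b + 14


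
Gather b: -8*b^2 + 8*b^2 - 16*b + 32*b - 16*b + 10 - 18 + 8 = 0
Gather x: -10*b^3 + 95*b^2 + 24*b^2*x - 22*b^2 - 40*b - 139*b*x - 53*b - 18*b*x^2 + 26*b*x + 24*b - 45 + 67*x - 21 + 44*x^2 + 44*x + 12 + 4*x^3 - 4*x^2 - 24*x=-10*b^3 + 73*b^2 - 69*b + 4*x^3 + x^2*(40 - 18*b) + x*(24*b^2 - 113*b + 87) - 54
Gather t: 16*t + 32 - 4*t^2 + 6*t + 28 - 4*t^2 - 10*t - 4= -8*t^2 + 12*t + 56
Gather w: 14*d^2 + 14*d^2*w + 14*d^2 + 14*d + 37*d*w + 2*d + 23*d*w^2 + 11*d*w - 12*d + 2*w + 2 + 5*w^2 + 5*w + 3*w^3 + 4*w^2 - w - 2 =28*d^2 + 4*d + 3*w^3 + w^2*(23*d + 9) + w*(14*d^2 + 48*d + 6)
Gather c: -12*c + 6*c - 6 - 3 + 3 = -6*c - 6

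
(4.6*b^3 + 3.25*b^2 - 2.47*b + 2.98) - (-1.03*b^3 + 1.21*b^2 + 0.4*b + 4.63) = 5.63*b^3 + 2.04*b^2 - 2.87*b - 1.65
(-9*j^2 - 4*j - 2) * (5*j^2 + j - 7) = -45*j^4 - 29*j^3 + 49*j^2 + 26*j + 14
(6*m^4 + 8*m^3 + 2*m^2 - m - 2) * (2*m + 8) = 12*m^5 + 64*m^4 + 68*m^3 + 14*m^2 - 12*m - 16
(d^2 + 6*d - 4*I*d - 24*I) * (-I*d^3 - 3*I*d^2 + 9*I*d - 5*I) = -I*d^5 - 4*d^4 - 9*I*d^4 - 36*d^3 - 9*I*d^3 - 36*d^2 + 49*I*d^2 + 196*d - 30*I*d - 120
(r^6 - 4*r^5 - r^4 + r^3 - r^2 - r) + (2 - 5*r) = r^6 - 4*r^5 - r^4 + r^3 - r^2 - 6*r + 2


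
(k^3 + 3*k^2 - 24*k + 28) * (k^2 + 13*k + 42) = k^5 + 16*k^4 + 57*k^3 - 158*k^2 - 644*k + 1176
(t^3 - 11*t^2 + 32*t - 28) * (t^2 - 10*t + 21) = t^5 - 21*t^4 + 163*t^3 - 579*t^2 + 952*t - 588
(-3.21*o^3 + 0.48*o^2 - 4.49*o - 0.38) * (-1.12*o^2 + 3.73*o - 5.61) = 3.5952*o^5 - 12.5109*o^4 + 24.8273*o^3 - 19.0149*o^2 + 23.7715*o + 2.1318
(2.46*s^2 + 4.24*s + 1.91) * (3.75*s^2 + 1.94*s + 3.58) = 9.225*s^4 + 20.6724*s^3 + 24.1949*s^2 + 18.8846*s + 6.8378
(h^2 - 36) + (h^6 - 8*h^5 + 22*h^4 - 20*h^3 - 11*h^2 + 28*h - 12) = h^6 - 8*h^5 + 22*h^4 - 20*h^3 - 10*h^2 + 28*h - 48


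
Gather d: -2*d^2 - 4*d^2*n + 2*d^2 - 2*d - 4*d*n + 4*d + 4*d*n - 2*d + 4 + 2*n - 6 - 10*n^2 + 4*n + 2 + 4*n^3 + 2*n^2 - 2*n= -4*d^2*n + 4*n^3 - 8*n^2 + 4*n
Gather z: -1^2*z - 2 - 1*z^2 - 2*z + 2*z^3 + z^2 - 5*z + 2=2*z^3 - 8*z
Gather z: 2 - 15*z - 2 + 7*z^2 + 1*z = 7*z^2 - 14*z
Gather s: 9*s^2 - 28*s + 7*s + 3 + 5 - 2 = 9*s^2 - 21*s + 6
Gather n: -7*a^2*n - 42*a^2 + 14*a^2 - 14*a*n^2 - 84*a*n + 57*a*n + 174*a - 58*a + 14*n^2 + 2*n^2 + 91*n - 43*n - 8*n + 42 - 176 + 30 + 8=-28*a^2 + 116*a + n^2*(16 - 14*a) + n*(-7*a^2 - 27*a + 40) - 96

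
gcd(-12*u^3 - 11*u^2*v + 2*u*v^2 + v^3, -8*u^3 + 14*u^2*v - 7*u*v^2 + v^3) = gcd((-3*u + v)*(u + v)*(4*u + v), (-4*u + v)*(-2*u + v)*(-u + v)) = 1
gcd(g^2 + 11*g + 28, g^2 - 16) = g + 4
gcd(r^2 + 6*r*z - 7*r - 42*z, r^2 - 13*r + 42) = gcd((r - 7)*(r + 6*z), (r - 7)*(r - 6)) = r - 7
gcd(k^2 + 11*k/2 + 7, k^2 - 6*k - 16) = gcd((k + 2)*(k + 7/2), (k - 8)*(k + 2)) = k + 2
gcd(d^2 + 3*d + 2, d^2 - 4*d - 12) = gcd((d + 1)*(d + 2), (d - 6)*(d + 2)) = d + 2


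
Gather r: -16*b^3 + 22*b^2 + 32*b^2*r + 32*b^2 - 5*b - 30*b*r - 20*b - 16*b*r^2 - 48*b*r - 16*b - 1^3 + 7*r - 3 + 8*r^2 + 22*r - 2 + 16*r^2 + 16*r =-16*b^3 + 54*b^2 - 41*b + r^2*(24 - 16*b) + r*(32*b^2 - 78*b + 45) - 6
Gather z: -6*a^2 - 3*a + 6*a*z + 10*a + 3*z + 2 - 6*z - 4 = -6*a^2 + 7*a + z*(6*a - 3) - 2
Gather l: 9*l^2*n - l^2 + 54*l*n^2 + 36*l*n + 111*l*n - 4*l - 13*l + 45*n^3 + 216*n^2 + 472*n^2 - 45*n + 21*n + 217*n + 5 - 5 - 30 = l^2*(9*n - 1) + l*(54*n^2 + 147*n - 17) + 45*n^3 + 688*n^2 + 193*n - 30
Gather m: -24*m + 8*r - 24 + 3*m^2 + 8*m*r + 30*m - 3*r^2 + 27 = 3*m^2 + m*(8*r + 6) - 3*r^2 + 8*r + 3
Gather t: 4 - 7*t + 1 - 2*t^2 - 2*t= -2*t^2 - 9*t + 5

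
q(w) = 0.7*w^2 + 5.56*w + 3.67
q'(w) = 1.4*w + 5.56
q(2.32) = 20.34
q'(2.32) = 8.81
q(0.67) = 7.71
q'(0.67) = 6.50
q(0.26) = 5.16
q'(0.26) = 5.92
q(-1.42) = -2.81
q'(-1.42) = 3.57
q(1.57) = 14.12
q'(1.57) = 7.76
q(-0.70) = 0.12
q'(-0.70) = 4.58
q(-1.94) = -4.48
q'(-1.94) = 2.84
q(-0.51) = 1.02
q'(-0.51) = 4.85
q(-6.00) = -4.49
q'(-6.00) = -2.84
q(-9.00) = 10.33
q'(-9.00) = -7.04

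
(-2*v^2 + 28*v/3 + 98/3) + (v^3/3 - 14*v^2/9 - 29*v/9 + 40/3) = v^3/3 - 32*v^2/9 + 55*v/9 + 46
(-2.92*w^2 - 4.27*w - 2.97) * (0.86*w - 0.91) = -2.5112*w^3 - 1.015*w^2 + 1.3315*w + 2.7027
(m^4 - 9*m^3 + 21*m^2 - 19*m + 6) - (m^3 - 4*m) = m^4 - 10*m^3 + 21*m^2 - 15*m + 6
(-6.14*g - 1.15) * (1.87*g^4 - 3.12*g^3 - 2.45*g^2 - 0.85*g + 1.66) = -11.4818*g^5 + 17.0063*g^4 + 18.631*g^3 + 8.0365*g^2 - 9.2149*g - 1.909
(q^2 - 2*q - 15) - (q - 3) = q^2 - 3*q - 12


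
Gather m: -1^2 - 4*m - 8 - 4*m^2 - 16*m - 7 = -4*m^2 - 20*m - 16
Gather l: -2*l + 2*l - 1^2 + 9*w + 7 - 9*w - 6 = 0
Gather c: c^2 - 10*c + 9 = c^2 - 10*c + 9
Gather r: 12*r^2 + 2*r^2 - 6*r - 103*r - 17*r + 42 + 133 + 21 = 14*r^2 - 126*r + 196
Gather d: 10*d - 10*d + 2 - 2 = 0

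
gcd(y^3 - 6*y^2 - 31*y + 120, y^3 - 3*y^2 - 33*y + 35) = y + 5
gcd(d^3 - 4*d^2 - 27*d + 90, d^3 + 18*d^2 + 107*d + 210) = d + 5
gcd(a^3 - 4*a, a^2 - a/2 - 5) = a + 2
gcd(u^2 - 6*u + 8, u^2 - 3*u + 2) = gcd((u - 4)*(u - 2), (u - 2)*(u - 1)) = u - 2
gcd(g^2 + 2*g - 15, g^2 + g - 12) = g - 3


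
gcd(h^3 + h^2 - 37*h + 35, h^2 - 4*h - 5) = h - 5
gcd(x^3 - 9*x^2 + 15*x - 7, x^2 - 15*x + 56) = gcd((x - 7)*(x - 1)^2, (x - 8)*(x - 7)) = x - 7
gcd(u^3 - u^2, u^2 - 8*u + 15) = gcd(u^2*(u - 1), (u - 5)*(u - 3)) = 1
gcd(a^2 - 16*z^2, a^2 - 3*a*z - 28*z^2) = a + 4*z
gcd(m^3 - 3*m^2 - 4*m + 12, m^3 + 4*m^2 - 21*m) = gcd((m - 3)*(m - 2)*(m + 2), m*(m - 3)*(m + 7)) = m - 3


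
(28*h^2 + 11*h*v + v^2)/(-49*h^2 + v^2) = (4*h + v)/(-7*h + v)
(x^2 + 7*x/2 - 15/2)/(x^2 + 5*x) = (x - 3/2)/x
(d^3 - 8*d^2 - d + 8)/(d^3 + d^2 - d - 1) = (d - 8)/(d + 1)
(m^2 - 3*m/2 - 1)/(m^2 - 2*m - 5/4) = 2*(m - 2)/(2*m - 5)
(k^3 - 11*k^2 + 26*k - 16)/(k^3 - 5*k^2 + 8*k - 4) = (k - 8)/(k - 2)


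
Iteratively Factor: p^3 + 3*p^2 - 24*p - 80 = (p - 5)*(p^2 + 8*p + 16) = (p - 5)*(p + 4)*(p + 4)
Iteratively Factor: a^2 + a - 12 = (a + 4)*(a - 3)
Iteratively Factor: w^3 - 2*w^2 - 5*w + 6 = (w - 1)*(w^2 - w - 6) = (w - 3)*(w - 1)*(w + 2)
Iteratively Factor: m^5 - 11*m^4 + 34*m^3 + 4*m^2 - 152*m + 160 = (m + 2)*(m^4 - 13*m^3 + 60*m^2 - 116*m + 80) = (m - 4)*(m + 2)*(m^3 - 9*m^2 + 24*m - 20) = (m - 4)*(m - 2)*(m + 2)*(m^2 - 7*m + 10) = (m - 4)*(m - 2)^2*(m + 2)*(m - 5)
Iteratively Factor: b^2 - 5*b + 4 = (b - 1)*(b - 4)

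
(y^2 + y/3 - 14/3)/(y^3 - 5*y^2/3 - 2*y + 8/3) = (3*y + 7)/(3*y^2 + y - 4)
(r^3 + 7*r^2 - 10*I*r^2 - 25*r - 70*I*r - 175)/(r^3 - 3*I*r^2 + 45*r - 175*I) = (r + 7)/(r + 7*I)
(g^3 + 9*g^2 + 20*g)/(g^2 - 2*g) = (g^2 + 9*g + 20)/(g - 2)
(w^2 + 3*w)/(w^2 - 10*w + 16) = w*(w + 3)/(w^2 - 10*w + 16)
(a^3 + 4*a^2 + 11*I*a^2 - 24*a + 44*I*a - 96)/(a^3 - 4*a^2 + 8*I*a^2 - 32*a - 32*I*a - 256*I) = (a + 3*I)/(a - 8)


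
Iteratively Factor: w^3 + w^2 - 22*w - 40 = (w + 2)*(w^2 - w - 20) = (w - 5)*(w + 2)*(w + 4)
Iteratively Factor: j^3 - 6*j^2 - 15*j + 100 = (j - 5)*(j^2 - j - 20) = (j - 5)^2*(j + 4)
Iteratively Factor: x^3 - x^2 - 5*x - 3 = (x + 1)*(x^2 - 2*x - 3) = (x - 3)*(x + 1)*(x + 1)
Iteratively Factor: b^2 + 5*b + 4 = (b + 4)*(b + 1)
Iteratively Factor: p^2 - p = (p)*(p - 1)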